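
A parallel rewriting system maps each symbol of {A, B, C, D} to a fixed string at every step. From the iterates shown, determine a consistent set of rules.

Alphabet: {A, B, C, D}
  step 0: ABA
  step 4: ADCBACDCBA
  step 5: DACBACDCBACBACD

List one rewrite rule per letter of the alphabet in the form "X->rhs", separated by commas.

A->D, B->AC, C->CB, D->A

  step 4 ⇒ step 5: ADCBACDCBA ⇒ D·A·CB·AC·D·CB·A·CB·AC·D
    A ↦ D
    B ↦ AC
    C ↦ CB
    D ↦ A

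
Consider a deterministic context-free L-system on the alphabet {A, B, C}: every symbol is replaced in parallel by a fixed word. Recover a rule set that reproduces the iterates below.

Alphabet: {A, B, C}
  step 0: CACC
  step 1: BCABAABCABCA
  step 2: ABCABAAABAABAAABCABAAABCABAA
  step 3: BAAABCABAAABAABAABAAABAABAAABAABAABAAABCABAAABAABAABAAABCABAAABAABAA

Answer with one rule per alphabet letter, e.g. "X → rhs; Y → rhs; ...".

A->BAA, B->A, C->BCA

  step 2 ⇒ step 3: ABCABAAABAABAAABCABAAABCABAA ⇒ BAA·A·BCA·BAA·A·BAA·BAA·BAA·A·BAA·BAA·A·BAA·BAA·BAA·A·BCA·BAA·A·BAA·BAA·BAA·A·BCA·BAA·A·BAA·BAA
    A ↦ BAA
    B ↦ A
    C ↦ BCA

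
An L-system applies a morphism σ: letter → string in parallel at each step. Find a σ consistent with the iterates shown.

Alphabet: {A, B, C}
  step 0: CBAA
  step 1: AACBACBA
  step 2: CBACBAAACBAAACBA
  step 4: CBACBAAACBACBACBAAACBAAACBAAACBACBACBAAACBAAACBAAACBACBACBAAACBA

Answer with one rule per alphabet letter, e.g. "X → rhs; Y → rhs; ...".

  step 1 ⇒ step 2: AACBACBA ⇒ CBA·CBA·A·A·CBA·A·A·CBA
    A ↦ CBA
    B ↦ A
    C ↦ A

A->CBA, B->A, C->A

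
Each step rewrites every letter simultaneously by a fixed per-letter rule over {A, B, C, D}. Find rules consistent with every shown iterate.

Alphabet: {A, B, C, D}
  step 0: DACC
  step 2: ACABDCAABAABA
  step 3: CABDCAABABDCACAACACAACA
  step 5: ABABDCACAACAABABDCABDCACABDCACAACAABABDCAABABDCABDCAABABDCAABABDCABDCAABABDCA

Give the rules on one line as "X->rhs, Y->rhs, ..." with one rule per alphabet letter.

  step 2 ⇒ step 3: ACABDCAABAABA ⇒ CA·BD·CA·A·BA·BD·CA·CA·A·CA·CA·A·CA
    A ↦ CA
    B ↦ A
    C ↦ BD
    D ↦ BA

A->CA, B->A, C->BD, D->BA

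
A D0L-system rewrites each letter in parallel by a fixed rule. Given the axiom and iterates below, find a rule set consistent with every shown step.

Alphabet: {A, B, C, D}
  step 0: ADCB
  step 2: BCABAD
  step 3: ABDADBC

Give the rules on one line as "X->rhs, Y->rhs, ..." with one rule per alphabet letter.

  step 2 ⇒ step 3: BCABAD ⇒ A·B·D·A·D·BC
    A ↦ D
    B ↦ A
    C ↦ B
    D ↦ BC

A->D, B->A, C->B, D->BC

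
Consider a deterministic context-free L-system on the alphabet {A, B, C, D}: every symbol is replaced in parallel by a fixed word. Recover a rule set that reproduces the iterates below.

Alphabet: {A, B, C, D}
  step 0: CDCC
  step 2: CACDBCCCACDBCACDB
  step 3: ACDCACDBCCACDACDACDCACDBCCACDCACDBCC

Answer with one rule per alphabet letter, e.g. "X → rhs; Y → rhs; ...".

  step 2 ⇒ step 3: CACDBCCCACDBCACDB ⇒ ACD·C·ACD·B·CC·ACD·ACD·ACD·C·ACD·B·CC·ACD·C·ACD·B·CC
    A ↦ C
    B ↦ CC
    C ↦ ACD
    D ↦ B

A->C, B->CC, C->ACD, D->B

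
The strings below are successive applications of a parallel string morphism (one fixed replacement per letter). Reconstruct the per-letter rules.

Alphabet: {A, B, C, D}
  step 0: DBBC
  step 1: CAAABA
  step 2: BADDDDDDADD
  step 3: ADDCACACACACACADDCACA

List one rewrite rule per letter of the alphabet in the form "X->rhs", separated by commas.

  step 2 ⇒ step 3: BADDDDDDADD ⇒ A·DD·CA·CA·CA·CA·CA·CA·DD·CA·CA
    A ↦ DD
    B ↦ A
    D ↦ CA
  step 0 ⇒ step 1: DBBC ⇒ CA·A·A·BA
    C ↦ BA

A->DD, B->A, C->BA, D->CA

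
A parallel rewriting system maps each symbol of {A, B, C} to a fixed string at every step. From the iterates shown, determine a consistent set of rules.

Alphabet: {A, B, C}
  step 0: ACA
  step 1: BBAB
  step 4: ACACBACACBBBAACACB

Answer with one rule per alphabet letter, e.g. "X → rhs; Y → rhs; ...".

A->B, B->AC, C->BA

  step 0 ⇒ step 1: ACA ⇒ B·BA·B
    A ↦ B
    C ↦ BA
    B ↦ AC  (constrained at step 1)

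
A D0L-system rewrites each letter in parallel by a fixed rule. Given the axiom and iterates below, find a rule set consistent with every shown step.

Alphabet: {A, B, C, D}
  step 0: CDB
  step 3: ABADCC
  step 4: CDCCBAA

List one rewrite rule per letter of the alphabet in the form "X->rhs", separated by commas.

A->C, B->DC, C->A, D->B

  step 3 ⇒ step 4: ABADCC ⇒ C·DC·C·B·A·A
    A ↦ C
    B ↦ DC
    C ↦ A
    D ↦ B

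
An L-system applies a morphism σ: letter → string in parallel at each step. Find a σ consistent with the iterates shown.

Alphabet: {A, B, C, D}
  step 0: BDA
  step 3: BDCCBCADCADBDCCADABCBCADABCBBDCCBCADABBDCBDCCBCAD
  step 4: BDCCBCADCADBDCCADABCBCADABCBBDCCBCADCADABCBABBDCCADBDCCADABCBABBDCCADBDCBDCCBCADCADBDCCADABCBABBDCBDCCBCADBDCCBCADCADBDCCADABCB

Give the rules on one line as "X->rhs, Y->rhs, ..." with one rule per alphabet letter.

A->AB, B->BDC, C->CAD, D->CB

  step 3 ⇒ step 4: BDCCBCADCADBDCCADABCBCADABCBBDCCBCADABBDCBDCCBCAD ⇒ BDC·CB·CAD·CAD·BDC·CAD·AB·CB·CAD·AB·CB·BDC·CB·CAD·CAD·AB·CB·AB·BDC·CAD·BDC·CAD·AB·CB·AB·BDC·CAD·BDC·BDC·CB·CAD·CAD·BDC·CAD·AB·CB·AB·BDC·BDC·CB·CAD·BDC·CB·CAD·CAD·BDC·CAD·AB·CB
    A ↦ AB
    B ↦ BDC
    C ↦ CAD
    D ↦ CB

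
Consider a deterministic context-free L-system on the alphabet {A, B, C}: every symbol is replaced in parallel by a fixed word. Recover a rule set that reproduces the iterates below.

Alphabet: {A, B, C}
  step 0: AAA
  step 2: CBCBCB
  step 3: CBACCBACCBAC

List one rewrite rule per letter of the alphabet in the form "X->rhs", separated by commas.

  step 2 ⇒ step 3: CBCBCB ⇒ CB·AC·CB·AC·CB·AC
    B ↦ AC
    C ↦ CB
    A ↦ C  (constrained at step 0)

A->C, B->AC, C->CB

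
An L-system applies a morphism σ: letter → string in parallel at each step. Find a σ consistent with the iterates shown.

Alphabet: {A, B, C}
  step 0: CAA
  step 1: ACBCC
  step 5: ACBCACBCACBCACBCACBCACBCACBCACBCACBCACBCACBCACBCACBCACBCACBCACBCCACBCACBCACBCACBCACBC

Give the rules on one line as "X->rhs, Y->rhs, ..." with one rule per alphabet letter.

A->C, B->C, C->ACB

  step 0 ⇒ step 1: CAA ⇒ ACB·C·C
    A ↦ C
    C ↦ ACB
    B ↦ C  (constrained at step 1)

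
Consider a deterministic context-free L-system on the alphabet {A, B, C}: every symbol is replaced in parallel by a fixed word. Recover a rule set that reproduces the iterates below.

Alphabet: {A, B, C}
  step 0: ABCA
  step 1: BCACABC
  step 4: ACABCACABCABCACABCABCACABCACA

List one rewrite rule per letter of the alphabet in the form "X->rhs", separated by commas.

  step 0 ⇒ step 1: ABCA ⇒ BC·AC·A·BC
    A ↦ BC
    B ↦ AC
    C ↦ A

A->BC, B->AC, C->A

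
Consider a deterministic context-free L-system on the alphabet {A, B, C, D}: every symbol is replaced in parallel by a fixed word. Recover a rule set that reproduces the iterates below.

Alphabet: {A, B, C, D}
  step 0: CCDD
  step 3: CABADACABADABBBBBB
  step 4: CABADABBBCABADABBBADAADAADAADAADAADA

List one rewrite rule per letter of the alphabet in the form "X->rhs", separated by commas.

  step 3 ⇒ step 4: CABADACABADABBBBBB ⇒ CA·B·ADA·B·B·B·CA·B·ADA·B·B·B·ADA·ADA·ADA·ADA·ADA·ADA
    A ↦ B
    B ↦ ADA
    C ↦ CA
    D ↦ B

A->B, B->ADA, C->CA, D->B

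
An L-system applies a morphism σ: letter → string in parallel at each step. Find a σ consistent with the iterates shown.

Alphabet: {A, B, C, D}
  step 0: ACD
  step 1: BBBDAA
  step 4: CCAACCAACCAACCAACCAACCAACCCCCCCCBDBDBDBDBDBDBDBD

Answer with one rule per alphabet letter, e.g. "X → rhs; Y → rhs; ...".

  step 0 ⇒ step 1: ACD ⇒ BB·BD·AA
    A ↦ BB
    C ↦ BD
    D ↦ AA
    B ↦ CC  (constrained at step 1)

A->BB, B->CC, C->BD, D->AA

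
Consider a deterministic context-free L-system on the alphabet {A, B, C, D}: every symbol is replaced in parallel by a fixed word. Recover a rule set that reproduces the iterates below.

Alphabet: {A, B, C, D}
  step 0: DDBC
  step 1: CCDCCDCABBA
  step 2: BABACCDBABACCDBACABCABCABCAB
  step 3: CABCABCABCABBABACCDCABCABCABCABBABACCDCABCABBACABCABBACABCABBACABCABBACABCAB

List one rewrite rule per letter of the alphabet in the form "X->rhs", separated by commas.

A->CAB, B->CAB, C->BA, D->CCD

  step 2 ⇒ step 3: BABACCDBABACCDBACABCABCABCAB ⇒ CAB·CAB·CAB·CAB·BA·BA·CCD·CAB·CAB·CAB·CAB·BA·BA·CCD·CAB·CAB·BA·CAB·CAB·BA·CAB·CAB·BA·CAB·CAB·BA·CAB·CAB
    A ↦ CAB
    B ↦ CAB
    C ↦ BA
    D ↦ CCD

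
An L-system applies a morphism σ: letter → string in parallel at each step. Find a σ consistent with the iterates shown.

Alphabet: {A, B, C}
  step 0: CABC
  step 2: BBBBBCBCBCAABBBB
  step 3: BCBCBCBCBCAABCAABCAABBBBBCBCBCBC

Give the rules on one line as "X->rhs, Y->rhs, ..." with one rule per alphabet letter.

A->BB, B->BC, C->AA

  step 2 ⇒ step 3: BBBBBCBCBCAABBBB ⇒ BC·BC·BC·BC·BC·AA·BC·AA·BC·AA·BB·BB·BC·BC·BC·BC
    A ↦ BB
    B ↦ BC
    C ↦ AA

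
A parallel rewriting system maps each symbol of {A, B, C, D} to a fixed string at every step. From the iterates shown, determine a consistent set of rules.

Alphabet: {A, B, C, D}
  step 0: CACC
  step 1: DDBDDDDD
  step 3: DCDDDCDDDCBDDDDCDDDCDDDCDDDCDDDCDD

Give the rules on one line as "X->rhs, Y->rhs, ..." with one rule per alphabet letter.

A->BD, B->DAC, C->DD, D->DC

  step 0 ⇒ step 1: CACC ⇒ DD·BD·DD·DD
    A ↦ BD
    C ↦ DD
    B ↦ DAC  (constrained at step 1)
    D ↦ DC  (constrained at step 1)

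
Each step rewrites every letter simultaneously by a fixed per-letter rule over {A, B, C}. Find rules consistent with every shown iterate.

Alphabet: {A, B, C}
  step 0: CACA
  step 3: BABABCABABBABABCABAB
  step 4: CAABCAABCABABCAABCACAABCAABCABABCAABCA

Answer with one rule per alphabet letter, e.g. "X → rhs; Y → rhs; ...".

  step 3 ⇒ step 4: BABABCABABBABABCABAB ⇒ CA·AB·CA·AB·CA·B·AB·CA·AB·CA·CA·AB·CA·AB·CA·B·AB·CA·AB·CA
    A ↦ AB
    B ↦ CA
    C ↦ B

A->AB, B->CA, C->B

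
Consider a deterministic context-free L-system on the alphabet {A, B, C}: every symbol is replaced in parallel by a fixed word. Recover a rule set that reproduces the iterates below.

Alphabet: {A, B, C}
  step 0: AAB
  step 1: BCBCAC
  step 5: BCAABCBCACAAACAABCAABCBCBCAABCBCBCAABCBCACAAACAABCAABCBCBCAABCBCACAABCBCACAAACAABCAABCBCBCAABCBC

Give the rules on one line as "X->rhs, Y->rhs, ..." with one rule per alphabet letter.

A->BC, B->AC, C->AA

  step 0 ⇒ step 1: AAB ⇒ BC·BC·AC
    A ↦ BC
    B ↦ AC
    C ↦ AA  (constrained at step 1)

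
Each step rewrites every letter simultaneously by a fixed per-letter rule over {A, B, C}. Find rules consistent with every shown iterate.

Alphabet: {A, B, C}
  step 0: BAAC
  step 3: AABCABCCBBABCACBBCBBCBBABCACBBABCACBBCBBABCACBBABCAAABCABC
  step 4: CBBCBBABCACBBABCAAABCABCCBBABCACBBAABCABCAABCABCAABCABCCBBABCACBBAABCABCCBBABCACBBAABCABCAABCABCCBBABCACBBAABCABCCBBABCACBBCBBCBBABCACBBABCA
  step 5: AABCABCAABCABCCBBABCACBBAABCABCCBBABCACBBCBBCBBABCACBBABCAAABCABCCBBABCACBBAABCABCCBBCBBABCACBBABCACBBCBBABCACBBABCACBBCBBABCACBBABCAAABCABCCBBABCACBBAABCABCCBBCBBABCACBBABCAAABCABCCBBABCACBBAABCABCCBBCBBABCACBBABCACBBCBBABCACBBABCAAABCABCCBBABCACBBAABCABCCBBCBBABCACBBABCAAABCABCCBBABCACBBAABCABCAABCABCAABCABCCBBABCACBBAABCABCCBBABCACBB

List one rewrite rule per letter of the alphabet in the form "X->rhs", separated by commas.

A->CBB, B->ABC, C->A

  step 4 ⇒ step 5: CBBCBBABCACBBABCAAABCABCCBBABCACBBAABCABCAABCABCAABCABCCBBABCACBBAABCABCCBBABCACBBAABCABCAABCABCCBBABCACBBAABCABCCBBABCACBBCBBCBBABCACBBABCA ⇒ A·ABC·ABC·A·ABC·ABC·CBB·ABC·A·CBB·A·ABC·ABC·CBB·ABC·A·CBB·CBB·CBB·ABC·A·CBB·ABC·A·A·ABC·ABC·CBB·ABC·A·CBB·A·ABC·ABC·CBB·CBB·ABC·A·CBB·ABC·A·CBB·CBB·ABC·A·CBB·ABC·A·CBB·CBB·ABC·A·CBB·ABC·A·A·ABC·ABC·CBB·ABC·A·CBB·A·ABC·ABC·CBB·CBB·ABC·A·CBB·ABC·A·A·ABC·ABC·CBB·ABC·A·CBB·A·ABC·ABC·CBB·CBB·ABC·A·CBB·ABC·A·CBB·CBB·ABC·A·CBB·ABC·A·A·ABC·ABC·CBB·ABC·A·CBB·A·ABC·ABC·CBB·CBB·ABC·A·CBB·ABC·A·A·ABC·ABC·CBB·ABC·A·CBB·A·ABC·ABC·A·ABC·ABC·A·ABC·ABC·CBB·ABC·A·CBB·A·ABC·ABC·CBB·ABC·A·CBB
    A ↦ CBB
    B ↦ ABC
    C ↦ A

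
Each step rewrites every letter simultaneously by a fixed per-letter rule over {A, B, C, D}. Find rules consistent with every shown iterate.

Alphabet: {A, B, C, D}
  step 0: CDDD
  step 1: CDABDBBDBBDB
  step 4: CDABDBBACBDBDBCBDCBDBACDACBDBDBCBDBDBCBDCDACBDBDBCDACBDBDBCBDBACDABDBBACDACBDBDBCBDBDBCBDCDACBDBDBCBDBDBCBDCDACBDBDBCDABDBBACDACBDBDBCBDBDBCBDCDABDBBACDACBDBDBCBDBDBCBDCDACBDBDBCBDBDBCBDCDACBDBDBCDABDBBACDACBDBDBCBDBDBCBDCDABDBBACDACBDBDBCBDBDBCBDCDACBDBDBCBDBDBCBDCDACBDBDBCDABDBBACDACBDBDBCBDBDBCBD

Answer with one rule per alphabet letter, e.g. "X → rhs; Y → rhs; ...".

A->BA, B->CBD, C->CDA, D->BDB

  step 0 ⇒ step 1: CDDD ⇒ CDA·BDB·BDB·BDB
    C ↦ CDA
    D ↦ BDB
    A ↦ BA  (constrained at step 1)
    B ↦ CBD  (constrained at step 1)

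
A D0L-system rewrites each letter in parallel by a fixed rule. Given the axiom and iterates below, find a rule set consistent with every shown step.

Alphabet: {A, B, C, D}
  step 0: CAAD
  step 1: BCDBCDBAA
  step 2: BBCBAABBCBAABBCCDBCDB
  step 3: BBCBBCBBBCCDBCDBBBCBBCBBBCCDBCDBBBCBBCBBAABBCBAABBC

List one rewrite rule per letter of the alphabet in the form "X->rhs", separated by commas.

A->CDB, B->BBC, C->B, D->AA

  step 2 ⇒ step 3: BBCBAABBCBAABBCCDBCDB ⇒ BBC·BBC·B·BBC·CDB·CDB·BBC·BBC·B·BBC·CDB·CDB·BBC·BBC·B·B·AA·BBC·B·AA·BBC
    A ↦ CDB
    B ↦ BBC
    C ↦ B
    D ↦ AA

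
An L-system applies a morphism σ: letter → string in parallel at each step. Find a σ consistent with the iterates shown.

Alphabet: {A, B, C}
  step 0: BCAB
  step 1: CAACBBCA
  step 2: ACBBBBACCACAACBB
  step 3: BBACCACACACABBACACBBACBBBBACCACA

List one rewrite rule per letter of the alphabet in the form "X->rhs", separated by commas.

  step 2 ⇒ step 3: ACBBBBACCACAACBB ⇒ BB·AC·CA·CA·CA·CA·BB·AC·AC·BB·AC·BB·BB·AC·CA·CA
    A ↦ BB
    B ↦ CA
    C ↦ AC

A->BB, B->CA, C->AC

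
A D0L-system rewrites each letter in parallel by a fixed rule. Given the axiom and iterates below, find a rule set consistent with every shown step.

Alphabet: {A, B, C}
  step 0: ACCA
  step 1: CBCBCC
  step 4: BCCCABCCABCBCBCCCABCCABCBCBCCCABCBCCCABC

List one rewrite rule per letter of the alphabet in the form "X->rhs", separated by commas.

A->C, B->CA, C->BC

  step 0 ⇒ step 1: ACCA ⇒ C·BC·BC·C
    A ↦ C
    C ↦ BC
    B ↦ CA  (constrained at step 1)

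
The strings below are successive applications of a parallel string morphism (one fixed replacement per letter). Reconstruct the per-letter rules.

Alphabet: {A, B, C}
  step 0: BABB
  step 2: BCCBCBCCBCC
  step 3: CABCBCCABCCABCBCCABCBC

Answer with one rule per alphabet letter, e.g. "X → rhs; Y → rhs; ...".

A->C, B->CA, C->BC

  step 2 ⇒ step 3: BCCBCBCCBCC ⇒ CA·BC·BC·CA·BC·CA·BC·BC·CA·BC·BC
    B ↦ CA
    C ↦ BC
    A ↦ C  (constrained at step 0)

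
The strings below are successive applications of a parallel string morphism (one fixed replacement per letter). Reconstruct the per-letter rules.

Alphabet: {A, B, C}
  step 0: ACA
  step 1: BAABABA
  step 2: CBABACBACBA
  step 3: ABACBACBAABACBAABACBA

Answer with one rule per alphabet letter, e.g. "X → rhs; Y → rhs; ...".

A->BA, B->C, C->ABA

  step 2 ⇒ step 3: CBABACBACBA ⇒ ABA·C·BA·C·BA·ABA·C·BA·ABA·C·BA
    A ↦ BA
    B ↦ C
    C ↦ ABA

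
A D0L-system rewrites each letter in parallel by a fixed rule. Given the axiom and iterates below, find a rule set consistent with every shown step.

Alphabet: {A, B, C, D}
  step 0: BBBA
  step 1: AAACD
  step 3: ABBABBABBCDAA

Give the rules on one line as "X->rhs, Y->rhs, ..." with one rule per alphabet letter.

  step 0 ⇒ step 1: BBBA ⇒ A·A·A·CD
    A ↦ CD
    B ↦ A
    C ↦ AB  (constrained at step 1)
    D ↦ B  (constrained at step 1)

A->CD, B->A, C->AB, D->B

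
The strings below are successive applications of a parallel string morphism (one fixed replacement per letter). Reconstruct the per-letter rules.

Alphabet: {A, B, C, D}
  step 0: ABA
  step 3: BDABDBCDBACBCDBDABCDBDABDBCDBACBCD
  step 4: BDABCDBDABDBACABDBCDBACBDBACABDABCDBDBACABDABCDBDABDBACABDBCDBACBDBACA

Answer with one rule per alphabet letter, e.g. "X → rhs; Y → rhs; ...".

  step 3 ⇒ step 4: BDABDBCDBACBCDBDABCDBDABDBCDBACBCD ⇒ BD·A·BCD·BD·A·BD·BAC·A·BD·BCD·BAC·BD·BAC·A·BD·A·BCD·BD·BAC·A·BD·A·BCD·BD·A·BD·BAC·A·BD·BCD·BAC·BD·BAC·A
    A ↦ BCD
    B ↦ BD
    C ↦ BAC
    D ↦ A

A->BCD, B->BD, C->BAC, D->A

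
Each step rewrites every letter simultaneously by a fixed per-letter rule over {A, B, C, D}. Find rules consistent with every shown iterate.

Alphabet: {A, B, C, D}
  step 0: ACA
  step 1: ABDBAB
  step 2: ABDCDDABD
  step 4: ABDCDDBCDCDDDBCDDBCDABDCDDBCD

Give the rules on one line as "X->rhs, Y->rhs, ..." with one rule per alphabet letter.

A->AB, B->D, C->DB, D->CD

  step 1 ⇒ step 2: ABDBAB ⇒ AB·D·CD·D·AB·D
    A ↦ AB
    B ↦ D
    D ↦ CD
  step 0 ⇒ step 1: ACA ⇒ AB·DB·AB
    C ↦ DB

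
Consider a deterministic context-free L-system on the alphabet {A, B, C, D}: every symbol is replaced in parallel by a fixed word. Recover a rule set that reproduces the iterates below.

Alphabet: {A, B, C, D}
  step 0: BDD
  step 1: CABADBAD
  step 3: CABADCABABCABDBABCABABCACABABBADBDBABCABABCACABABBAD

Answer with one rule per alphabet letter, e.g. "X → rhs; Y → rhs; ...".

  step 0 ⇒ step 1: BDD ⇒ CA·BAD·BAD
    B ↦ CA
    D ↦ BAD
    A ↦ BAB  (constrained at step 1)
    C ↦ BD  (constrained at step 1)

A->BAB, B->CA, C->BD, D->BAD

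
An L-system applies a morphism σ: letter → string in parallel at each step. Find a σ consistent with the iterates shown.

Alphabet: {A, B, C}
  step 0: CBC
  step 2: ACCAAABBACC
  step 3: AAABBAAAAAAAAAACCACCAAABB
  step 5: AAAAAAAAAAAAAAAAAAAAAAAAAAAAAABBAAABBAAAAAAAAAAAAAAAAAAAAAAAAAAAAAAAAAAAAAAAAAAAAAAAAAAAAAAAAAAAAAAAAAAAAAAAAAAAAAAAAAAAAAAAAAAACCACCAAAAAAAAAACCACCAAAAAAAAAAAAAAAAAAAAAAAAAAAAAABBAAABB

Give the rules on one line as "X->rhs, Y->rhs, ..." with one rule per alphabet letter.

  step 2 ⇒ step 3: ACCAAABBACC ⇒ AAA·B·B·AAA·AAA·AAA·ACC·ACC·AAA·B·B
    A ↦ AAA
    B ↦ ACC
    C ↦ B

A->AAA, B->ACC, C->B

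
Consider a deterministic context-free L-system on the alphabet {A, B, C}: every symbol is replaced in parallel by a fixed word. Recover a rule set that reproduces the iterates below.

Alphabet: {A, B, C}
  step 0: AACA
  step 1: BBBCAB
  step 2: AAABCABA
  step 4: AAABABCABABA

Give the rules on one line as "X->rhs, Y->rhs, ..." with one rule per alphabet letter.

  step 1 ⇒ step 2: BBBCAB ⇒ A·A·A·BCA·B·A
    A ↦ B
    B ↦ A
    C ↦ BCA

A->B, B->A, C->BCA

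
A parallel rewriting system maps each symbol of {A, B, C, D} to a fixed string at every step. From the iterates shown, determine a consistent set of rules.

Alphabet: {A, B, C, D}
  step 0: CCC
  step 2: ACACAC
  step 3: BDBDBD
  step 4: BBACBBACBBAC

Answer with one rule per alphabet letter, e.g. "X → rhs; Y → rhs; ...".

  step 3 ⇒ step 4: BDBDBD ⇒ BB·AC·BB·AC·BB·AC
    B ↦ BB
    D ↦ AC
  step 2 ⇒ step 3: ACACAC ⇒ B·D·B·D·B·D
    A ↦ B
  step 2 ⇒ step 3: ACACAC ⇒ B·D·B·D·B·D
    C ↦ D

A->B, B->BB, C->D, D->AC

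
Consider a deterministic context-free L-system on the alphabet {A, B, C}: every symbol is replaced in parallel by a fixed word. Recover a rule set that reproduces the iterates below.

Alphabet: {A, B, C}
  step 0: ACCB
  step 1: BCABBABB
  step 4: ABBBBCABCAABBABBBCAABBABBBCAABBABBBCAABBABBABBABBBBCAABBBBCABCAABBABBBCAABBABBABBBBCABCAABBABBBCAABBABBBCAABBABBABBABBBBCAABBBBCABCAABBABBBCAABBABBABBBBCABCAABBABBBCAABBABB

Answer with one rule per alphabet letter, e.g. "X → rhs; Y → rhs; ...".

  step 0 ⇒ step 1: ACCB ⇒ BCA·B·B·ABB
    A ↦ BCA
    B ↦ ABB
    C ↦ B

A->BCA, B->ABB, C->B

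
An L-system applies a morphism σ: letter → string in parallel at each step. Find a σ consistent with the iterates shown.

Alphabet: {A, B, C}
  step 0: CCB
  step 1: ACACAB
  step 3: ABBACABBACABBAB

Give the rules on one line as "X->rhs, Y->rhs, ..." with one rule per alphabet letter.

  step 0 ⇒ step 1: CCB ⇒ AC·AC·AB
    B ↦ AB
    C ↦ AC
    A ↦ B  (constrained at step 1)

A->B, B->AB, C->AC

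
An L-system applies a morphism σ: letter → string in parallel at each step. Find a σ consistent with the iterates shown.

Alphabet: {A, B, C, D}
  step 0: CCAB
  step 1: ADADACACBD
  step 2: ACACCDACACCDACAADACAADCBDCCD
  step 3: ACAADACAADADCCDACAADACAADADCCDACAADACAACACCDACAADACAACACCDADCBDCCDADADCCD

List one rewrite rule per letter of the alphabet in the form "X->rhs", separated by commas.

A->ACA, B->CBD, C->AD, D->CCD

  step 2 ⇒ step 3: ACACCDACACCDACAADACAADCBDCCD ⇒ ACA·AD·ACA·AD·AD·CCD·ACA·AD·ACA·AD·AD·CCD·ACA·AD·ACA·ACA·CCD·ACA·AD·ACA·ACA·CCD·AD·CBD·CCD·AD·AD·CCD
    A ↦ ACA
    B ↦ CBD
    C ↦ AD
    D ↦ CCD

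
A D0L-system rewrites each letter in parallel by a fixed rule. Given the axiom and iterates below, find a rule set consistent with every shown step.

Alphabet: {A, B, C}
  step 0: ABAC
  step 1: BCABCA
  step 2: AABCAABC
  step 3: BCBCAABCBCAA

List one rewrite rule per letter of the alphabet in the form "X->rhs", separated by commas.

A->BC, B->A, C->A

  step 2 ⇒ step 3: AABCAABC ⇒ BC·BC·A·A·BC·BC·A·A
    A ↦ BC
    B ↦ A
    C ↦ A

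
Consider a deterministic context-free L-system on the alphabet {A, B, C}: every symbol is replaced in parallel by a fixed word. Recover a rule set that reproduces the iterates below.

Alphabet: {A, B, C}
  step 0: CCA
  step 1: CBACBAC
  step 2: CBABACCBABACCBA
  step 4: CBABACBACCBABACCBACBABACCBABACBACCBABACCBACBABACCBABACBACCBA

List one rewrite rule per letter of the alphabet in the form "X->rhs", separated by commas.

A->C, B->BA, C->CBA

  step 1 ⇒ step 2: CBACBAC ⇒ CBA·BA·C·CBA·BA·C·CBA
    A ↦ C
    B ↦ BA
    C ↦ CBA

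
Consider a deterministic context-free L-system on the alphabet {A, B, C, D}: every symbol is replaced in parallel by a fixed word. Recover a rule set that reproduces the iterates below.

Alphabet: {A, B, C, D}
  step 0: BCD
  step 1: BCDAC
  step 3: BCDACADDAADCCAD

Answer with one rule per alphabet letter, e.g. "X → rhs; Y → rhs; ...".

  step 0 ⇒ step 1: BCD ⇒ BC·DA·C
    B ↦ BC
    C ↦ DA
    D ↦ C
    A ↦ AD  (constrained at step 1)

A->AD, B->BC, C->DA, D->C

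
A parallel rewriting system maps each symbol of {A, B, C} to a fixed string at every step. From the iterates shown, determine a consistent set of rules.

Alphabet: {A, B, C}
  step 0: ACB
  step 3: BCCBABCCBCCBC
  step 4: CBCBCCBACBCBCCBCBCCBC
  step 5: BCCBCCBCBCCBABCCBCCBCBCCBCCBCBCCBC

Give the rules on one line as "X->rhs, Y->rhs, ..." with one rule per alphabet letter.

A->BA, B->C, C->BC

  step 4 ⇒ step 5: CBCBCCBACBCBCCBCBCCBC ⇒ BC·C·BC·C·BC·BC·C·BA·BC·C·BC·C·BC·BC·C·BC·C·BC·BC·C·BC
    A ↦ BA
    B ↦ C
    C ↦ BC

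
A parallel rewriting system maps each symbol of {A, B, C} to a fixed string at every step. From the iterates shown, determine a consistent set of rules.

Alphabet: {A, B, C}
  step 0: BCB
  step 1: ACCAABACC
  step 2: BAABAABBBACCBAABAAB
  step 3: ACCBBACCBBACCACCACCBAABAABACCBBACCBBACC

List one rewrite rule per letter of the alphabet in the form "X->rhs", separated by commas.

A->B, B->ACC, C->AAB

  step 2 ⇒ step 3: BAABAABBBACCBAABAAB ⇒ ACC·B·B·ACC·B·B·ACC·ACC·ACC·B·AAB·AAB·ACC·B·B·ACC·B·B·ACC
    A ↦ B
    B ↦ ACC
    C ↦ AAB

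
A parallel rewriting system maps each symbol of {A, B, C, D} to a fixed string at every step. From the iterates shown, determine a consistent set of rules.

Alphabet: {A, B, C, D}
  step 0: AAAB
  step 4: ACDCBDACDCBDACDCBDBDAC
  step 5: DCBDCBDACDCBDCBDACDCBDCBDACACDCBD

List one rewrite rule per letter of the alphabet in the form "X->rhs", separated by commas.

A->DC, B->A, C->BD, D->C

  step 4 ⇒ step 5: ACDCBDACDCBDACDCBDBDAC ⇒ DC·BD·C·BD·A·C·DC·BD·C·BD·A·C·DC·BD·C·BD·A·C·A·C·DC·BD
    A ↦ DC
    B ↦ A
    C ↦ BD
    D ↦ C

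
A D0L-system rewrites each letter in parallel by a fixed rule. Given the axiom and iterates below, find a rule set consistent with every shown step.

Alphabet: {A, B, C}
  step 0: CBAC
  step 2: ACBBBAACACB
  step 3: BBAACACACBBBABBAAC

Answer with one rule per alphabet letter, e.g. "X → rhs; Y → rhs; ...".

A->B, B->AC, C->BA

  step 2 ⇒ step 3: ACBBBAACACB ⇒ B·BA·AC·AC·AC·B·B·BA·B·BA·AC
    A ↦ B
    B ↦ AC
    C ↦ BA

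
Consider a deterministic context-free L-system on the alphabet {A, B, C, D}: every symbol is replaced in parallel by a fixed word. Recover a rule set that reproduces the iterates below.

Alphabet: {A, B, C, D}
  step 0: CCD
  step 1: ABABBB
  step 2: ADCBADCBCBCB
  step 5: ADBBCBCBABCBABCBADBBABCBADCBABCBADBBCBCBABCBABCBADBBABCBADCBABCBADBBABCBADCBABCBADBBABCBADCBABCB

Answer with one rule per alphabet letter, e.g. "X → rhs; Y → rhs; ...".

  step 1 ⇒ step 2: ABABBB ⇒ AD·CB·AD·CB·CB·CB
    A ↦ AD
    B ↦ CB
  step 0 ⇒ step 1: CCD ⇒ AB·AB·BB
    C ↦ AB
  step 0 ⇒ step 1: CCD ⇒ AB·AB·BB
    D ↦ BB

A->AD, B->CB, C->AB, D->BB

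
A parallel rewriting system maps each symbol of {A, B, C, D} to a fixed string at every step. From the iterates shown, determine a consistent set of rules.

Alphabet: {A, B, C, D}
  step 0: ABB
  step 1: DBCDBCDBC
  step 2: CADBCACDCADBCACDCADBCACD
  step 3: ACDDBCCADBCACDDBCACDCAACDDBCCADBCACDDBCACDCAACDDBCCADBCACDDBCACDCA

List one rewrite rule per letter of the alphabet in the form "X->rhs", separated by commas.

A->DBC, B->DBC, C->ACD, D->CA

  step 2 ⇒ step 3: CADBCACDCADBCACDCADBCACD ⇒ ACD·DBC·CA·DBC·ACD·DBC·ACD·CA·ACD·DBC·CA·DBC·ACD·DBC·ACD·CA·ACD·DBC·CA·DBC·ACD·DBC·ACD·CA
    A ↦ DBC
    B ↦ DBC
    C ↦ ACD
    D ↦ CA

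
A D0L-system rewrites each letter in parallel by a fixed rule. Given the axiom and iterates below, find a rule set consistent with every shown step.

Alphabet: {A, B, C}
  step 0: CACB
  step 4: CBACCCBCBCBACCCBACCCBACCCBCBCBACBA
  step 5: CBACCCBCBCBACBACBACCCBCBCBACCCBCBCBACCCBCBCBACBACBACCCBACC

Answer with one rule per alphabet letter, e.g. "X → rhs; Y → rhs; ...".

  step 4 ⇒ step 5: CBACCCBCBCBACCCBACCCBACCCBCBCBACBA ⇒ CB·A·CC·CB·CB·CB·A·CB·A·CB·A·CC·CB·CB·CB·A·CC·CB·CB·CB·A·CC·CB·CB·CB·A·CB·A·CB·A·CC·CB·A·CC
    A ↦ CC
    B ↦ A
    C ↦ CB

A->CC, B->A, C->CB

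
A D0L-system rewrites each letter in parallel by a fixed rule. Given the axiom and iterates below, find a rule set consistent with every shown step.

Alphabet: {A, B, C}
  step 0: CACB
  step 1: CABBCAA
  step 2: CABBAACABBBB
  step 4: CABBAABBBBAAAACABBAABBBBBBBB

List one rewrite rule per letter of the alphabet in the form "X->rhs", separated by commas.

  step 1 ⇒ step 2: CABBCAA ⇒ CA·BB·A·A·CA·BB·BB
    A ↦ BB
    B ↦ A
    C ↦ CA

A->BB, B->A, C->CA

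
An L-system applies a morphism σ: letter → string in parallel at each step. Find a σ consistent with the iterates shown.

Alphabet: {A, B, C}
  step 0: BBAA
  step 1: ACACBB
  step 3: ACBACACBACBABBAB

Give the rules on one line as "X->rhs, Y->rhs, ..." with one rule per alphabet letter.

  step 0 ⇒ step 1: BBAA ⇒ AC·AC·B·B
    A ↦ B
    B ↦ AC
    C ↦ AB  (constrained at step 1)

A->B, B->AC, C->AB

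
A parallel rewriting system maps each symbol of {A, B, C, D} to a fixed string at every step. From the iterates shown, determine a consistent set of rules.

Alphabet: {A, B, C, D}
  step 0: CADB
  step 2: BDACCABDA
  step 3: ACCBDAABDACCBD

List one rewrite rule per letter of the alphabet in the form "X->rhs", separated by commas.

A->BD, B->AC, C->A, D->C

  step 2 ⇒ step 3: BDACCABDA ⇒ AC·C·BD·A·A·BD·AC·C·BD
    A ↦ BD
    B ↦ AC
    C ↦ A
    D ↦ C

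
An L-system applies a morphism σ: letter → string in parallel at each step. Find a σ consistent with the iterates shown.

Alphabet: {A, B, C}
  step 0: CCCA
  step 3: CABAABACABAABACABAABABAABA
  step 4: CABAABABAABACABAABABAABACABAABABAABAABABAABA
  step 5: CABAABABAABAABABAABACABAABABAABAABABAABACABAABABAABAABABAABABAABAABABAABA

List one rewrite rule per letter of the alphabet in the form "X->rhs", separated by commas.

A->BA, B->A, C->CA

  step 4 ⇒ step 5: CABAABABAABACABAABABAABACABAABABAABAABABAABA ⇒ CA·BA·A·BA·BA·A·BA·A·BA·BA·A·BA·CA·BA·A·BA·BA·A·BA·A·BA·BA·A·BA·CA·BA·A·BA·BA·A·BA·A·BA·BA·A·BA·BA·A·BA·A·BA·BA·A·BA
    A ↦ BA
    B ↦ A
    C ↦ CA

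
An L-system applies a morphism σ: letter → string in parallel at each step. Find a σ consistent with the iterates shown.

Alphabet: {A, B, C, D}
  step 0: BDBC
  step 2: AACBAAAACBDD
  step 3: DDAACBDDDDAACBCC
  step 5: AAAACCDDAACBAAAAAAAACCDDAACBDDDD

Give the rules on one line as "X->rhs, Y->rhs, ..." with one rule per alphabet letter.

A->D, B->CB, C->AA, D->C

  step 2 ⇒ step 3: AACBAAAACBDD ⇒ D·D·AA·CB·D·D·D·D·AA·CB·C·C
    A ↦ D
    B ↦ CB
    C ↦ AA
    D ↦ C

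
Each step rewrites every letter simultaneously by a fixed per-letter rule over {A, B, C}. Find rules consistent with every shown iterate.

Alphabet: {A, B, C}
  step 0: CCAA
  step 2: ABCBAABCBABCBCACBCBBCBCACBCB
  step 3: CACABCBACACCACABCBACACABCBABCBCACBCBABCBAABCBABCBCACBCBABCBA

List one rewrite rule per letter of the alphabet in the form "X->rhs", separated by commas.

  step 2 ⇒ step 3: ABCBAABCBABCBCACBCBBCBCACBCB ⇒ CAC·A·BCB·A·CAC·CAC·A·BCB·A·CAC·A·BCB·A·BCB·CAC·BCB·A·BCB·A·A·BCB·A·BCB·CAC·BCB·A·BCB·A
    A ↦ CAC
    B ↦ A
    C ↦ BCB

A->CAC, B->A, C->BCB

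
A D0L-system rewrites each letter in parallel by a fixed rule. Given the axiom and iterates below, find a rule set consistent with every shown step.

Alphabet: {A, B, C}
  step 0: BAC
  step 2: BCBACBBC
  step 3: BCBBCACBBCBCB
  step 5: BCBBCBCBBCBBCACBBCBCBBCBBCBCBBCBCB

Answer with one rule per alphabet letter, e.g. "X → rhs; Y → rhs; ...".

  step 2 ⇒ step 3: BCBACBBC ⇒ BC·B·BC·AC·B·BC·BC·B
    A ↦ AC
    B ↦ BC
    C ↦ B

A->AC, B->BC, C->B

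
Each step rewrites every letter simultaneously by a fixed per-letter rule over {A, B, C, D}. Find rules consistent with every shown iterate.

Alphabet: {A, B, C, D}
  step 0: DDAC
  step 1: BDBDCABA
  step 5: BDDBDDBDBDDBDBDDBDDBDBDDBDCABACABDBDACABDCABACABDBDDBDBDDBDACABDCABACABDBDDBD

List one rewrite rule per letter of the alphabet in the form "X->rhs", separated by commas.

  step 0 ⇒ step 1: DDAC ⇒ BD·BD·CAB·A
    A ↦ CAB
    C ↦ A
    D ↦ BD
    B ↦ D  (constrained at step 1)

A->CAB, B->D, C->A, D->BD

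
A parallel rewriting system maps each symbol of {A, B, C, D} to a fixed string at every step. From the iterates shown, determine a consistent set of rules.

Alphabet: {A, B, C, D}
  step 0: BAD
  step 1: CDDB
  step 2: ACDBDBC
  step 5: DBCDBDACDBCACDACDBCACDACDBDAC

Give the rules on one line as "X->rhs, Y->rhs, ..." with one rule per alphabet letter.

A->D, B->C, C->AC, D->DB

  step 1 ⇒ step 2: CDDB ⇒ AC·DB·DB·C
    B ↦ C
    C ↦ AC
    D ↦ DB
  step 0 ⇒ step 1: BAD ⇒ C·D·DB
    A ↦ D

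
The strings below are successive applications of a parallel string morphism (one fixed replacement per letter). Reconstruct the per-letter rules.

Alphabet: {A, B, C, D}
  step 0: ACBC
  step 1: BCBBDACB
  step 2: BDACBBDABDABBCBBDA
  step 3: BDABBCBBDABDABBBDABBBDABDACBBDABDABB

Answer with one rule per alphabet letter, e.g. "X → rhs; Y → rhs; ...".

A->B, B->BDA, C->CB, D->B

  step 2 ⇒ step 3: BDACBBDABDABBCBBDA ⇒ BDA·B·B·CB·BDA·BDA·B·B·BDA·B·B·BDA·BDA·CB·BDA·BDA·B·B
    A ↦ B
    B ↦ BDA
    C ↦ CB
    D ↦ B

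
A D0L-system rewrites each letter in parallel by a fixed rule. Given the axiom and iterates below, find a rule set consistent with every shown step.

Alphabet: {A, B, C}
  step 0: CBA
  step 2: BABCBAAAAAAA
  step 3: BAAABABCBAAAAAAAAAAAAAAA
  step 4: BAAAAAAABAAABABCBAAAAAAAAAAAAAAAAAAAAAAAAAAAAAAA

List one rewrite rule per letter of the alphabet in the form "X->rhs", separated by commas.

  step 3 ⇒ step 4: BAAABABCBAAAAAAAAAAAAAAA ⇒ BA·AA·AA·AA·BA·AA·BA·BC·BA·AA·AA·AA·AA·AA·AA·AA·AA·AA·AA·AA·AA·AA·AA·AA
    A ↦ AA
    B ↦ BA
    C ↦ BC

A->AA, B->BA, C->BC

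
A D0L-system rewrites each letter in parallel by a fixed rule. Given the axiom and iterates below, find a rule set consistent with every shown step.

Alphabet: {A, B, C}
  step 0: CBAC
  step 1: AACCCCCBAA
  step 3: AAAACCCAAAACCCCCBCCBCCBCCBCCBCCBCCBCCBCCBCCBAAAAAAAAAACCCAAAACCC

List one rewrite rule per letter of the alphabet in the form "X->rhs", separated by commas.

  step 0 ⇒ step 1: CBAC ⇒ AA·CCC·CCB·AA
    A ↦ CCB
    B ↦ CCC
    C ↦ AA

A->CCB, B->CCC, C->AA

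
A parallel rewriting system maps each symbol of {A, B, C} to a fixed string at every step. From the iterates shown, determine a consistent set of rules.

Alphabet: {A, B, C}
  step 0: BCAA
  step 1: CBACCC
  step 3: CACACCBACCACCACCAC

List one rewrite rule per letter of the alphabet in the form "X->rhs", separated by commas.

  step 0 ⇒ step 1: BCAA ⇒ CB·AC·C·C
    A ↦ C
    B ↦ CB
    C ↦ AC

A->C, B->CB, C->AC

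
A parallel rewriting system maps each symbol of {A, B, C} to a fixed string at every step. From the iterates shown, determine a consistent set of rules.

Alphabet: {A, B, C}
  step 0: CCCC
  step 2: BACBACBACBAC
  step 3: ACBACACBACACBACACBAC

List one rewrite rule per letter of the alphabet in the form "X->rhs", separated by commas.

A->B, B->AC, C->AC

  step 2 ⇒ step 3: BACBACBACBAC ⇒ AC·B·AC·AC·B·AC·AC·B·AC·AC·B·AC
    A ↦ B
    B ↦ AC
    C ↦ AC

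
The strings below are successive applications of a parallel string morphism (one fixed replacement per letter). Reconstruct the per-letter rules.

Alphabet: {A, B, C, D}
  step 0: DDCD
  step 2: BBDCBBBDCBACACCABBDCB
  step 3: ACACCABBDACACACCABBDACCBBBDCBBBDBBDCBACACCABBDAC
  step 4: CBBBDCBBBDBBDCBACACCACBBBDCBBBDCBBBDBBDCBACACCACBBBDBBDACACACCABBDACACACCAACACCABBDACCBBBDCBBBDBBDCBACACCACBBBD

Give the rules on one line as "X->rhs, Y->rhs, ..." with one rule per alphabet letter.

  step 3 ⇒ step 4: ACACCABBDACACACCABBDACCBBBDCBBBDBBDCBACACCABBDAC ⇒ CB·BBD·CB·BBD·BBD·CB·AC·AC·CA·CB·BBD·CB·BBD·CB·BBD·BBD·CB·AC·AC·CA·CB·BBD·BBD·AC·AC·AC·CA·BBD·AC·AC·AC·CA·AC·AC·CA·BBD·AC·CB·BBD·CB·BBD·BBD·CB·AC·AC·CA·CB·BBD
    A ↦ CB
    B ↦ AC
    C ↦ BBD
    D ↦ CA

A->CB, B->AC, C->BBD, D->CA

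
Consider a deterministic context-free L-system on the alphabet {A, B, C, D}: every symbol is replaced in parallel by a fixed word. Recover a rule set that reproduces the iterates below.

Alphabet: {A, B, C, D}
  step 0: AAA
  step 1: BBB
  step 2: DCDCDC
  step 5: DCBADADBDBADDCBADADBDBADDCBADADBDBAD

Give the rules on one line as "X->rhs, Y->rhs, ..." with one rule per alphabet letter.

  step 1 ⇒ step 2: BBB ⇒ DC·DC·DC
    B ↦ DC
  step 0 ⇒ step 1: AAA ⇒ B·B·B
    A ↦ B
    C ↦ BD  (constrained at step 2)
    D ↦ AD  (constrained at step 2)

A->B, B->DC, C->BD, D->AD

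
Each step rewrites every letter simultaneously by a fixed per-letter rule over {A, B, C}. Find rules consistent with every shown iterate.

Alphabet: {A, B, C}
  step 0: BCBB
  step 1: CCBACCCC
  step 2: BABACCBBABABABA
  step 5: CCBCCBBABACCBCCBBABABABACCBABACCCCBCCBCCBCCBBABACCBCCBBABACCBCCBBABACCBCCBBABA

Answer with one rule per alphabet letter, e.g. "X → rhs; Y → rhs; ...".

A->B, B->CC, C->BA

  step 1 ⇒ step 2: CCBACCCC ⇒ BA·BA·CC·B·BA·BA·BA·BA
    A ↦ B
    B ↦ CC
    C ↦ BA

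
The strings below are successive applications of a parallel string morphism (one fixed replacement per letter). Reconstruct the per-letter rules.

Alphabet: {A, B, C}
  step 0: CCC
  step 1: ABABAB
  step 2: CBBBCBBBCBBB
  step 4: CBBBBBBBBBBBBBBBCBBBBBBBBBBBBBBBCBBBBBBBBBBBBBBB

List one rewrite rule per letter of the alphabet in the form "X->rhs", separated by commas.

A->CB, B->BB, C->AB

  step 1 ⇒ step 2: ABABAB ⇒ CB·BB·CB·BB·CB·BB
    A ↦ CB
    B ↦ BB
  step 0 ⇒ step 1: CCC ⇒ AB·AB·AB
    C ↦ AB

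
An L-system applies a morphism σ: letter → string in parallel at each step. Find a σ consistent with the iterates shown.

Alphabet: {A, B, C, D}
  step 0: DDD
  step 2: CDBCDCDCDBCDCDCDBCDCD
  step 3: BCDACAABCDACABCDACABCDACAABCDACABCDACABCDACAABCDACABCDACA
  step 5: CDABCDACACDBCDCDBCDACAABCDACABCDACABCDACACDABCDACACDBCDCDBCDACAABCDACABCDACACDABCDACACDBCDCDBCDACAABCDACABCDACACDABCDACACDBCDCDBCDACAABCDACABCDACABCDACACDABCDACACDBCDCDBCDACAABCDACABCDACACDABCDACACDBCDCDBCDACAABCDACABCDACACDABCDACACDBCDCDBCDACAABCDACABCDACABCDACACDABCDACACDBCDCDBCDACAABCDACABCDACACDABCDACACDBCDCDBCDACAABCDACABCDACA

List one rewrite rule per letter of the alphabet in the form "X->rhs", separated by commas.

  step 2 ⇒ step 3: CDBCDCDCDBCDCDCDBCDCD ⇒ BCD·ACA·A·BCD·ACA·BCD·ACA·BCD·ACA·A·BCD·ACA·BCD·ACA·BCD·ACA·A·BCD·ACA·BCD·ACA
    B ↦ A
    C ↦ BCD
    D ↦ ACA
    A ↦ CD  (constrained at step 3)

A->CD, B->A, C->BCD, D->ACA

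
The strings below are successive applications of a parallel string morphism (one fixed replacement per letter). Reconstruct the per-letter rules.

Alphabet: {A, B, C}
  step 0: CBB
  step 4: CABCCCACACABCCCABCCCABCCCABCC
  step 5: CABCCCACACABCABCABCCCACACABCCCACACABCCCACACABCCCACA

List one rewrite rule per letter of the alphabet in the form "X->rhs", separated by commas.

  step 4 ⇒ step 5: CABCCCACACABCCCABCCCABCCCABCC ⇒ CA·B·CC·CA·CA·CA·B·CA·B·CA·B·CC·CA·CA·CA·B·CC·CA·CA·CA·B·CC·CA·CA·CA·B·CC·CA·CA
    A ↦ B
    B ↦ CC
    C ↦ CA

A->B, B->CC, C->CA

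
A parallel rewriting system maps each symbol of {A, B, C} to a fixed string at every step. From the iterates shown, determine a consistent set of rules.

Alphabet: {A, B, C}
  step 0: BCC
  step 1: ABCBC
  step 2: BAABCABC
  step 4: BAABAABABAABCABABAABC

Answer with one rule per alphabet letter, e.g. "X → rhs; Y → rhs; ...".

  step 1 ⇒ step 2: ABCBC ⇒ BA·A·BC·A·BC
    A ↦ BA
    B ↦ A
    C ↦ BC

A->BA, B->A, C->BC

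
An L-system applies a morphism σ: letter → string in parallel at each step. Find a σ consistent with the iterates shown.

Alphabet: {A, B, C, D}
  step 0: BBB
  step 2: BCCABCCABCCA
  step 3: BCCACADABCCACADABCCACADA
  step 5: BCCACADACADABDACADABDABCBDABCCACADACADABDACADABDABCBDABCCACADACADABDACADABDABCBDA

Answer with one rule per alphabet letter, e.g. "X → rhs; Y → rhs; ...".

  step 2 ⇒ step 3: BCCABCCABCCA ⇒ BC·CA·CA·DA·BC·CA·CA·DA·BC·CA·CA·DA
    A ↦ DA
    B ↦ BC
    C ↦ CA
    D ↦ B  (constrained at step 3)

A->DA, B->BC, C->CA, D->B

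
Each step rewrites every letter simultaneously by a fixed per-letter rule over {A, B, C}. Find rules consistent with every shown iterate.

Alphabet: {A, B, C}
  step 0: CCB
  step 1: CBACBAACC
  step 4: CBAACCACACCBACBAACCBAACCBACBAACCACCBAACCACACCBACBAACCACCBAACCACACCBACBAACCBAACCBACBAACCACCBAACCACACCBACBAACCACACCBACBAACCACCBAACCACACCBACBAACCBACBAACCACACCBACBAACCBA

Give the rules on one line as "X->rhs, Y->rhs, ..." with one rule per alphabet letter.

  step 0 ⇒ step 1: CCB ⇒ CBA·CBA·ACC
    B ↦ ACC
    C ↦ CBA
    A ↦ AC  (constrained at step 1)

A->AC, B->ACC, C->CBA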